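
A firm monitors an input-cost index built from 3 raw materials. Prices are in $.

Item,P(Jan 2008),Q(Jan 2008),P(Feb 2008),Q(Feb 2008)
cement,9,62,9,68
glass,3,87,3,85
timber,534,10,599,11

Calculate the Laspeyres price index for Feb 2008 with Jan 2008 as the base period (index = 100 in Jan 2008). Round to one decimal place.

Laspeyres price index uses base-period quantities as weights.
ΣP(Feb 2008)·Q(Jan 2008) = 9×62 + 3×87 + 599×10 = 558 + 261 + 5990 = 6809
ΣP(Jan 2008)·Q(Jan 2008) = 9×62 + 3×87 + 534×10 = 558 + 261 + 5340 = 6159
Index = 6809 / 6159 × 100 = 110.5537

110.6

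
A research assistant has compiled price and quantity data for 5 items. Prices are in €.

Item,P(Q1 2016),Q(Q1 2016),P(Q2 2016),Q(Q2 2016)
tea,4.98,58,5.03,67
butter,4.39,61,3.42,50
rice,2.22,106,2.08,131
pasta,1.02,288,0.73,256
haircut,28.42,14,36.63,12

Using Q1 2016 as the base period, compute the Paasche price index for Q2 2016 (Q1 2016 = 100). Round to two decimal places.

97.29

Paasche price index uses current-period quantities as weights.
ΣP(Q2 2016)·Q(Q2 2016) = 5.03×67 + 3.42×50 + 2.08×131 + 0.73×256 + 36.63×12 = 337.01 + 171 + 272.48 + 186.88 + 439.56 = 1406.93
ΣP(Q1 2016)·Q(Q2 2016) = 4.98×67 + 4.39×50 + 2.22×131 + 1.02×256 + 28.42×12 = 333.66 + 219.5 + 290.82 + 261.12 + 341.04 = 1446.14
Index = 1406.93 / 1446.14 × 100 = 97.2886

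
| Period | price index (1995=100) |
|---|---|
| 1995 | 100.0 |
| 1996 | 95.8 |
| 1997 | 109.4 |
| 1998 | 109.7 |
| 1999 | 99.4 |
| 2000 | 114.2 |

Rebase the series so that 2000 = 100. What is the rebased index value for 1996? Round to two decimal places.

Rebased(1996) = 95.8 / 114.2 × 100 = 83.8879

83.89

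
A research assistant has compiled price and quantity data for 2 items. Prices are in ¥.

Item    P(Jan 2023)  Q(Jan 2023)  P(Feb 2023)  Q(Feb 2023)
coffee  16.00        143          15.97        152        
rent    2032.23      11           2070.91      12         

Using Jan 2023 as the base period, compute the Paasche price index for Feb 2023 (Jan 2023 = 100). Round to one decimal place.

Paasche price index uses current-period quantities as weights.
ΣP(Feb 2023)·Q(Feb 2023) = 15.97×152 + 2070.91×12 = 2427.44 + 24850.92 = 27278.36
ΣP(Jan 2023)·Q(Feb 2023) = 16.00×152 + 2032.23×12 = 2432 + 24386.76 = 26818.76
Index = 27278.36 / 26818.76 × 100 = 101.7137

101.7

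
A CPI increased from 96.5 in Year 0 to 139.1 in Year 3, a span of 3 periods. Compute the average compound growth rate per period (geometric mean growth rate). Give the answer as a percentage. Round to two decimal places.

Growth factor = (139.1/96.5)^(1/3) = (1.441451)^(1/3) = 1.129622
Growth rate = 1.129622 − 1 = 0.129622 = 12.9622%

12.96%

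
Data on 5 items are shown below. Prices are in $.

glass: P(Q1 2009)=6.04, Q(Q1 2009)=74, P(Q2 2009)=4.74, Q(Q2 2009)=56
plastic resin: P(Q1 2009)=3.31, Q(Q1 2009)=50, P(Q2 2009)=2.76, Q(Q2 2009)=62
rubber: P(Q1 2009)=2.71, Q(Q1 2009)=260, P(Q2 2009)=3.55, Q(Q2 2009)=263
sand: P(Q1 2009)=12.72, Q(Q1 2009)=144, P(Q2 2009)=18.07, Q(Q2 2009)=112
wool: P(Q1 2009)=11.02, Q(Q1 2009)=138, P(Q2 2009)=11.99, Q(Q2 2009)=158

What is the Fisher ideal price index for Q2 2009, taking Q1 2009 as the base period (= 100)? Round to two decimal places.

Laspeyres component (base-period weights):
ΣP(Q2 2009)Q(Q1 2009) = 4.74×74 + 2.76×50 + 3.55×260 + 18.07×144 + 11.99×138 = 350.76 + 138 + 923 + 2602.08 + 1654.62 = 5668.46
ΣP(Q1 2009)Q(Q1 2009) = 6.04×74 + 3.31×50 + 2.71×260 + 12.72×144 + 11.02×138 = 446.96 + 165.5 + 704.6 + 1831.68 + 1520.76 = 4669.5
L = 5668.46 / 4669.5 × 100 = 121.3933
Paasche component (current-period weights):
ΣP(Q2 2009)Q(Q2 2009) = 4.74×56 + 2.76×62 + 3.55×263 + 18.07×112 + 11.99×158 = 265.44 + 171.12 + 933.65 + 2023.84 + 1894.42 = 5288.47
ΣP(Q1 2009)Q(Q2 2009) = 6.04×56 + 3.31×62 + 2.71×263 + 12.72×112 + 11.02×158 = 338.24 + 205.22 + 712.73 + 1424.64 + 1741.16 = 4421.99
P = 5288.47 / 4421.99 × 100 = 119.5948
Fisher = √(L × P) = √(121.3933 × 119.5948) = 120.4907

120.49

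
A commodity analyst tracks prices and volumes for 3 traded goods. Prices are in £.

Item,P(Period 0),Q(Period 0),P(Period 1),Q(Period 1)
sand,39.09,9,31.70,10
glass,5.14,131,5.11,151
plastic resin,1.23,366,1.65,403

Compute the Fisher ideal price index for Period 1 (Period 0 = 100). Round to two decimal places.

105.55

Laspeyres component (base-period weights):
ΣP(Period 1)Q(Period 0) = 31.70×9 + 5.11×131 + 1.65×366 = 285.3 + 669.41 + 603.9 = 1558.61
ΣP(Period 0)Q(Period 0) = 39.09×9 + 5.14×131 + 1.23×366 = 351.81 + 673.34 + 450.18 = 1475.33
L = 1558.61 / 1475.33 × 100 = 105.6448
Paasche component (current-period weights):
ΣP(Period 1)Q(Period 1) = 31.70×10 + 5.11×151 + 1.65×403 = 317 + 771.61 + 664.95 = 1753.56
ΣP(Period 0)Q(Period 1) = 39.09×10 + 5.14×151 + 1.23×403 = 390.9 + 776.14 + 495.69 = 1662.73
P = 1753.56 / 1662.73 × 100 = 105.4627
Fisher = √(L × P) = √(105.6448 × 105.4627) = 105.5537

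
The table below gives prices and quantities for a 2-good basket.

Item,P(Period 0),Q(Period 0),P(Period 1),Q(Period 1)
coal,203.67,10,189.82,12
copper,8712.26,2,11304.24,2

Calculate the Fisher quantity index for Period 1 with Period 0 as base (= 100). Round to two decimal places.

Laspeyres component (base-period weights):
ΣP(Period 0)Q(Period 1) = 203.67×12 + 8712.26×2 = 2444.04 + 17424.52 = 19868.56
ΣP(Period 0)Q(Period 0) = 203.67×10 + 8712.26×2 = 2036.7 + 17424.52 = 19461.22
L = 19868.56 / 19461.22 × 100 = 102.0931
Paasche component (current-period weights):
ΣP(Period 1)Q(Period 1) = 189.82×12 + 11304.24×2 = 2277.84 + 22608.48 = 24886.32
ΣP(Period 1)Q(Period 0) = 189.82×10 + 11304.24×2 = 1898.2 + 22608.48 = 24506.68
P = 24886.32 / 24506.68 × 100 = 101.5491
Fisher = √(L × P) = √(102.0931 × 101.5491) = 101.8207

101.82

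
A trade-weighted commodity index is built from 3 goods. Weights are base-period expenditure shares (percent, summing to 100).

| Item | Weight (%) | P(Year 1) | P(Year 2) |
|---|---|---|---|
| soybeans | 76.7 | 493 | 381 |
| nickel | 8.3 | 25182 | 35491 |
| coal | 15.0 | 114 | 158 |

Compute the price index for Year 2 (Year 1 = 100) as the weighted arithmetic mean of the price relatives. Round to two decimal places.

soybeans: 76.7 × (381/493) = 76.7 × 0.772819 = 59.2753
nickel: 8.3 × (35491/25182) = 8.3 × 1.409380 = 11.6979
coal: 15.0 × (158/114) = 15.0 × 1.385965 = 20.7895
Index = Σ wᵢ·(p₁ᵢ/p₀ᵢ) = 59.2753 + 11.6979 + 20.7895 = 91.7626

91.76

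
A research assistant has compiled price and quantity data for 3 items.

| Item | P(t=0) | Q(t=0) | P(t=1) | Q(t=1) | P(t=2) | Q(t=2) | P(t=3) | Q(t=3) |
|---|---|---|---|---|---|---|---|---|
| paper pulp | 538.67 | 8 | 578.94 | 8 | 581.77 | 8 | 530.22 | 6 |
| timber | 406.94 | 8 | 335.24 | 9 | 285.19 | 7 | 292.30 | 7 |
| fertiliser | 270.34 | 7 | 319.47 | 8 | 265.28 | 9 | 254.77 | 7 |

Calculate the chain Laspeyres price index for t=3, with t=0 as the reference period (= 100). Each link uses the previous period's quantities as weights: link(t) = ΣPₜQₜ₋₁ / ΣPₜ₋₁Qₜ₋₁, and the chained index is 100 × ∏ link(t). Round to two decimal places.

Link t=0→t=1:
ΣP(t=1)Q(t=0) = 578.94×8 + 335.24×8 + 319.47×7 = 4631.52 + 2681.92 + 2236.29 = 9549.73
ΣP(t=0)Q(t=0) = 538.67×8 + 406.94×8 + 270.34×7 = 4309.36 + 3255.52 + 1892.38 = 9457.26
link = 9549.73/9457.26 = 1.009778
Link t=1→t=2:
ΣP(t=2)Q(t=1) = 581.77×8 + 285.19×9 + 265.28×8 = 4654.16 + 2566.71 + 2122.24 = 9343.11
ΣP(t=1)Q(t=1) = 578.94×8 + 335.24×9 + 319.47×8 = 4631.52 + 3017.16 + 2555.76 = 10204.44
link = 9343.11/10204.44 = 0.915593
Link t=2→t=3:
ΣP(t=3)Q(t=2) = 530.22×8 + 292.30×7 + 254.77×9 = 4241.76 + 2046.1 + 2292.93 = 8580.79
ΣP(t=2)Q(t=2) = 581.77×8 + 285.19×7 + 265.28×9 = 4654.16 + 1996.33 + 2387.52 = 9038.01
link = 8580.79/9038.01 = 0.949411
Chained index = 100 × 1.009778 × 0.915593 × 0.949411 = 87.7774

87.78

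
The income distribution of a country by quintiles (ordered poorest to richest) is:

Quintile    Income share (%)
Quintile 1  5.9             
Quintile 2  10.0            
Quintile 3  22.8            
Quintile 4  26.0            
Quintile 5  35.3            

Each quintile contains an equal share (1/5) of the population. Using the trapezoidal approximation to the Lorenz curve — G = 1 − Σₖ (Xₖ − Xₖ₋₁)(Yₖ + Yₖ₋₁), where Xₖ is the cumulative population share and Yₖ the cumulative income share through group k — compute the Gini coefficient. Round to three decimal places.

Cumulative income shares Yₖ: 0.0590, 0.1590, 0.3870, 0.6470, 1.0000
Σ (Xₖ−Xₖ₋₁)(Yₖ+Yₖ₋₁) = (1/5)(0.0590+0.0000) + (1/5)(0.1590+0.0590) + (1/5)(0.3870+0.1590) + (1/5)(0.6470+0.3870) + (1/5)(1.0000+0.6470)
  = 0.0118 + 0.0436 + 0.1092 + 0.2068 + 0.3294 = 0.7008
G = 1 − 0.7008 = 0.2992

0.299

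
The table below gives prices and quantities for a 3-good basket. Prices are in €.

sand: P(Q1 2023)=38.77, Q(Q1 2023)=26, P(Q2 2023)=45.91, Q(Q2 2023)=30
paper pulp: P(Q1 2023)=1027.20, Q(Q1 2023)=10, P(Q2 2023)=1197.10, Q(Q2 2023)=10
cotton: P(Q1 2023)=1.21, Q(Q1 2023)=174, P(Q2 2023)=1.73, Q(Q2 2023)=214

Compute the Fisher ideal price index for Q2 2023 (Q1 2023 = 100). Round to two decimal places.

Laspeyres component (base-period weights):
ΣP(Q2 2023)Q(Q1 2023) = 45.91×26 + 1197.10×10 + 1.73×174 = 1193.66 + 11971 + 301.02 = 13465.68
ΣP(Q1 2023)Q(Q1 2023) = 38.77×26 + 1027.20×10 + 1.21×174 = 1008.02 + 10272 + 210.54 = 11490.56
L = 13465.68 / 11490.56 × 100 = 117.1891
Paasche component (current-period weights):
ΣP(Q2 2023)Q(Q2 2023) = 45.91×30 + 1197.10×10 + 1.73×214 = 1377.3 + 11971 + 370.22 = 13718.52
ΣP(Q1 2023)Q(Q2 2023) = 38.77×30 + 1027.20×10 + 1.21×214 = 1163.1 + 10272 + 258.94 = 11694.04
P = 13718.52 / 11694.04 × 100 = 117.3121
Fisher = √(L × P) = √(117.1891 × 117.3121) = 117.2506

117.25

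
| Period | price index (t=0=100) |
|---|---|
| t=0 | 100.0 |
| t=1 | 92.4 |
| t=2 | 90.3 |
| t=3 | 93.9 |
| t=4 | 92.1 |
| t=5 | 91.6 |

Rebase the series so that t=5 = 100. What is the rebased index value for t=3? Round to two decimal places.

102.51

Rebased(t=3) = 93.9 / 91.6 × 100 = 102.5109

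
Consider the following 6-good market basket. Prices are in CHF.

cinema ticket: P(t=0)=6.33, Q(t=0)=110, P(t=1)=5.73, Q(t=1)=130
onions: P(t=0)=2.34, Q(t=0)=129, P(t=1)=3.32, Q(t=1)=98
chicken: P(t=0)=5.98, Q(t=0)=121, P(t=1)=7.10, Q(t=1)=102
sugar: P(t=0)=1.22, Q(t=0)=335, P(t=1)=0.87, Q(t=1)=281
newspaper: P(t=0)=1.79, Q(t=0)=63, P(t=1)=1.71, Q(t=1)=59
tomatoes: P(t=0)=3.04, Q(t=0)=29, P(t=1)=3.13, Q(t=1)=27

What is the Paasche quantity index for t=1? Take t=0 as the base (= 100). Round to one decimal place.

Paasche quantity index uses current-period prices as weights.
ΣP(t=1)·Q(t=1) = 5.73×130 + 3.32×98 + 7.10×102 + 0.87×281 + 1.71×59 + 3.13×27 = 744.9 + 325.36 + 724.2 + 244.47 + 100.89 + 84.51 = 2224.33
ΣP(t=1)·Q(t=0) = 5.73×110 + 3.32×129 + 7.10×121 + 0.87×335 + 1.71×63 + 3.13×29 = 630.3 + 428.28 + 859.1 + 291.45 + 107.73 + 90.77 = 2407.63
Index = 2224.33 / 2407.63 × 100 = 92.3867

92.4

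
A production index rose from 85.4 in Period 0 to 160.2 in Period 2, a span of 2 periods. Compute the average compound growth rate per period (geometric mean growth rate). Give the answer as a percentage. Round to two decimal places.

36.96%

Growth factor = (160.2/85.4)^(1/2) = (1.875878)^(1/2) = 1.369627
Growth rate = 1.369627 − 1 = 0.369627 = 36.9627%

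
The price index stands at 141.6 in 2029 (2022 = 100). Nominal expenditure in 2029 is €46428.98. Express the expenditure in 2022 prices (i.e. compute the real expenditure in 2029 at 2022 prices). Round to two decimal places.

32788.83

Real = Nominal ÷ (Index/100) = 46428.98 ÷ (141.6/100)
     = 46428.98 ÷ 1.416 = 32788.8277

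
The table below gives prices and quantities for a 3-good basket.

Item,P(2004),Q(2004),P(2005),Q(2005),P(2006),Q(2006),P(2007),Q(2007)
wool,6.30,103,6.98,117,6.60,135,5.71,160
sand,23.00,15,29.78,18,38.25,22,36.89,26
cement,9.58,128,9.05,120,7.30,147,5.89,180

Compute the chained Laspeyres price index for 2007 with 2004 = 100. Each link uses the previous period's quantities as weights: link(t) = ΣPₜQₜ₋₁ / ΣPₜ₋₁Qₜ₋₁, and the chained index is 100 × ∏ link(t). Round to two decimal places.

87.53

Link 2004→2005:
ΣP(2005)Q(2004) = 6.98×103 + 29.78×15 + 9.05×128 = 718.94 + 446.7 + 1158.4 = 2324.04
ΣP(2004)Q(2004) = 6.30×103 + 23.00×15 + 9.58×128 = 648.9 + 345 + 1226.24 = 2220.14
link = 2324.04/2220.14 = 1.046799
Link 2005→2006:
ΣP(2006)Q(2005) = 6.60×117 + 38.25×18 + 7.30×120 = 772.2 + 688.5 + 876 = 2336.7
ΣP(2005)Q(2005) = 6.98×117 + 29.78×18 + 9.05×120 = 816.66 + 536.04 + 1086 = 2438.7
link = 2336.7/2438.7 = 0.958174
Link 2006→2007:
ΣP(2007)Q(2006) = 5.71×135 + 36.89×22 + 5.89×147 = 770.85 + 811.58 + 865.83 = 2448.26
ΣP(2006)Q(2006) = 6.60×135 + 38.25×22 + 7.30×147 = 891 + 841.5 + 1073.1 = 2805.6
link = 2448.26/2805.6 = 0.872633
Chained index = 100 × 1.046799 × 0.958174 × 0.872633 = 87.5265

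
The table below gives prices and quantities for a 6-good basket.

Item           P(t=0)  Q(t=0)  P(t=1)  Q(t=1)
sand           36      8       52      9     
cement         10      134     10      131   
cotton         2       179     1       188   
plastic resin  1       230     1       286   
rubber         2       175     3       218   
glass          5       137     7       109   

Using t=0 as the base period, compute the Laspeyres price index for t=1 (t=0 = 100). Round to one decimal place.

112.2

Laspeyres price index uses base-period quantities as weights.
ΣP(t=1)·Q(t=0) = 52×8 + 10×134 + 1×179 + 1×230 + 3×175 + 7×137 = 416 + 1340 + 179 + 230 + 525 + 959 = 3649
ΣP(t=0)·Q(t=0) = 36×8 + 10×134 + 2×179 + 1×230 + 2×175 + 5×137 = 288 + 1340 + 358 + 230 + 350 + 685 = 3251
Index = 3649 / 3251 × 100 = 112.2424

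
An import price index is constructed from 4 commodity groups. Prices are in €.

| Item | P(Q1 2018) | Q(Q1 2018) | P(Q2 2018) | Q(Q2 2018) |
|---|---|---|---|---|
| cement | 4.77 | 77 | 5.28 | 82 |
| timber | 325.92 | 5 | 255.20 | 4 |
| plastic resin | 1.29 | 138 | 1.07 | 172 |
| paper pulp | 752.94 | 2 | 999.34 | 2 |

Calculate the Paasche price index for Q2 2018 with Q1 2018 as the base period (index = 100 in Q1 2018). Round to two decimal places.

Paasche price index uses current-period quantities as weights.
ΣP(Q2 2018)·Q(Q2 2018) = 5.28×82 + 255.20×4 + 1.07×172 + 999.34×2 = 432.96 + 1020.8 + 184.04 + 1998.68 = 3636.48
ΣP(Q1 2018)·Q(Q2 2018) = 4.77×82 + 325.92×4 + 1.29×172 + 752.94×2 = 391.14 + 1303.68 + 221.88 + 1505.88 = 3422.58
Index = 3636.48 / 3422.58 × 100 = 106.2497

106.25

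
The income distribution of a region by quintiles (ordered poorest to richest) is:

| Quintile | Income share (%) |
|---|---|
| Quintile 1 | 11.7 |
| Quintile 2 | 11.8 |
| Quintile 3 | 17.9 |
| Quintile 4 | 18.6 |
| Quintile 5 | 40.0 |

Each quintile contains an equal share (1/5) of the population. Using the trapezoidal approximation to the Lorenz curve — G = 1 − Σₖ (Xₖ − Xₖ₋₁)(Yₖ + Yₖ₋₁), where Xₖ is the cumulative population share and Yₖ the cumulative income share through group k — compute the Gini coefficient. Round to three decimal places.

0.254

Cumulative income shares Yₖ: 0.1170, 0.2350, 0.4140, 0.6000, 1.0000
Σ (Xₖ−Xₖ₋₁)(Yₖ+Yₖ₋₁) = (1/5)(0.1170+0.0000) + (1/5)(0.2350+0.1170) + (1/5)(0.4140+0.2350) + (1/5)(0.6000+0.4140) + (1/5)(1.0000+0.6000)
  = 0.0234 + 0.0704 + 0.1298 + 0.2028 + 0.3200 = 0.7464
G = 1 − 0.7464 = 0.2536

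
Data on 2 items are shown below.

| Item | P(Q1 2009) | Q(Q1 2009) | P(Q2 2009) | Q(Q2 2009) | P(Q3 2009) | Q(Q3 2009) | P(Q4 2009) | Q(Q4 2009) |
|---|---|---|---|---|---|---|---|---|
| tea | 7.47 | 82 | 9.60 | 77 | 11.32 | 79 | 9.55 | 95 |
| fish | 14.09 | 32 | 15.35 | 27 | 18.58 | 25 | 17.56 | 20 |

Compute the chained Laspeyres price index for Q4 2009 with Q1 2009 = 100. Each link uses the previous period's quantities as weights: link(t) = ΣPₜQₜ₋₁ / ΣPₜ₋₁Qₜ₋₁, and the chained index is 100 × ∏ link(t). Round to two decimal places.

125.69

Link Q1 2009→Q2 2009:
ΣP(Q2 2009)Q(Q1 2009) = 9.60×82 + 15.35×32 = 787.2 + 491.2 = 1278.4
ΣP(Q1 2009)Q(Q1 2009) = 7.47×82 + 14.09×32 = 612.54 + 450.88 = 1063.42
link = 1278.4/1063.42 = 1.202159
Link Q2 2009→Q3 2009:
ΣP(Q3 2009)Q(Q2 2009) = 11.32×77 + 18.58×27 = 871.64 + 501.66 = 1373.3
ΣP(Q2 2009)Q(Q2 2009) = 9.60×77 + 15.35×27 = 739.2 + 414.45 = 1153.65
link = 1373.3/1153.65 = 1.190396
Link Q3 2009→Q4 2009:
ΣP(Q4 2009)Q(Q3 2009) = 9.55×79 + 17.56×25 = 754.45 + 439 = 1193.45
ΣP(Q3 2009)Q(Q3 2009) = 11.32×79 + 18.58×25 = 894.28 + 464.5 = 1358.78
link = 1193.45/1358.78 = 0.878325
Chained index = 100 × 1.202159 × 1.190396 × 0.878325 = 125.6922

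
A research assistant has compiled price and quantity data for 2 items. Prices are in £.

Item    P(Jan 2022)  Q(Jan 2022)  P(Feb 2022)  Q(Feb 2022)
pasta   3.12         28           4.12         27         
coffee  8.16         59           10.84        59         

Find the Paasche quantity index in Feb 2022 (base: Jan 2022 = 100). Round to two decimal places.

99.45

Paasche quantity index uses current-period prices as weights.
ΣP(Feb 2022)·Q(Feb 2022) = 4.12×27 + 10.84×59 = 111.24 + 639.56 = 750.8
ΣP(Feb 2022)·Q(Jan 2022) = 4.12×28 + 10.84×59 = 115.36 + 639.56 = 754.92
Index = 750.8 / 754.92 × 100 = 99.4542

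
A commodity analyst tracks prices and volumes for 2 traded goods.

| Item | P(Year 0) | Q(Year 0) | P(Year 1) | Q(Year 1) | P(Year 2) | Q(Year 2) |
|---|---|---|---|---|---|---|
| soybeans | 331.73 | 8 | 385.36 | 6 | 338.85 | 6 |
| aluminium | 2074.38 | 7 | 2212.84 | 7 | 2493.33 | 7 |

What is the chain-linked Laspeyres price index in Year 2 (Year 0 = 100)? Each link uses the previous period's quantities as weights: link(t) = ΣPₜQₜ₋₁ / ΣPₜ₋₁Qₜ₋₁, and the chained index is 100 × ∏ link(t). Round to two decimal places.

Link Year 0→Year 1:
ΣP(Year 1)Q(Year 0) = 385.36×8 + 2212.84×7 = 3082.88 + 15489.88 = 18572.76
ΣP(Year 0)Q(Year 0) = 331.73×8 + 2074.38×7 = 2653.84 + 14520.66 = 17174.5
link = 18572.76/17174.5 = 1.081415
Link Year 1→Year 2:
ΣP(Year 2)Q(Year 1) = 338.85×6 + 2493.33×7 = 2033.1 + 17453.31 = 19486.41
ΣP(Year 1)Q(Year 1) = 385.36×6 + 2212.84×7 = 2312.16 + 15489.88 = 17802.04
link = 19486.41/17802.04 = 1.094617
Chained index = 100 × 1.081415 × 1.094617 = 118.3735

118.37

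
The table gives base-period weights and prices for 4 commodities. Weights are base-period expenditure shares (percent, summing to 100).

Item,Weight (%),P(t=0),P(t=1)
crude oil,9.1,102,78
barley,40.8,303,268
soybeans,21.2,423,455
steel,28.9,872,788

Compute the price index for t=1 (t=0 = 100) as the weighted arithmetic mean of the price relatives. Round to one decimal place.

crude oil: 9.1 × (78/102) = 9.1 × 0.764706 = 6.9588
barley: 40.8 × (268/303) = 40.8 × 0.884488 = 36.0871
soybeans: 21.2 × (455/423) = 21.2 × 1.075650 = 22.8038
steel: 28.9 × (788/872) = 28.9 × 0.903670 = 26.1161
Index = Σ wᵢ·(p₁ᵢ/p₀ᵢ) = 6.9588 + 36.0871 + 22.8038 + 26.1161 = 91.9658

92.0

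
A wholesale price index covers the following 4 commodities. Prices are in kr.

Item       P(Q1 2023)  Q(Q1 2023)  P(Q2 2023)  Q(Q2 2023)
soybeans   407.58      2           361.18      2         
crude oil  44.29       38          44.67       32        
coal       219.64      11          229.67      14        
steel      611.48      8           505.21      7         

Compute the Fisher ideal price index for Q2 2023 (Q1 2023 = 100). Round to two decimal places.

92.26

Laspeyres component (base-period weights):
ΣP(Q2 2023)Q(Q1 2023) = 361.18×2 + 44.67×38 + 229.67×11 + 505.21×8 = 722.36 + 1697.46 + 2526.37 + 4041.68 = 8987.87
ΣP(Q1 2023)Q(Q1 2023) = 407.58×2 + 44.29×38 + 219.64×11 + 611.48×8 = 815.16 + 1683.02 + 2416.04 + 4891.84 = 9806.06
L = 8987.87 / 9806.06 × 100 = 91.6563
Paasche component (current-period weights):
ΣP(Q2 2023)Q(Q2 2023) = 361.18×2 + 44.67×32 + 229.67×14 + 505.21×7 = 722.36 + 1429.44 + 3215.38 + 3536.47 = 8903.65
ΣP(Q1 2023)Q(Q2 2023) = 407.58×2 + 44.29×32 + 219.64×14 + 611.48×7 = 815.16 + 1417.28 + 3074.96 + 4280.36 = 9587.76
P = 8903.65 / 9587.76 × 100 = 92.8648
Fisher = √(L × P) = √(91.6563 × 92.8648) = 92.2585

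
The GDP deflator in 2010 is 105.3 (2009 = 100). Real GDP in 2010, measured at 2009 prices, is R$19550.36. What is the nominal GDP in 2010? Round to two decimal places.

20586.53

Nominal = Real × (Index/100) = 19550.36 × (105.3/100)
        = 19550.36 × 1.053 = 20586.5291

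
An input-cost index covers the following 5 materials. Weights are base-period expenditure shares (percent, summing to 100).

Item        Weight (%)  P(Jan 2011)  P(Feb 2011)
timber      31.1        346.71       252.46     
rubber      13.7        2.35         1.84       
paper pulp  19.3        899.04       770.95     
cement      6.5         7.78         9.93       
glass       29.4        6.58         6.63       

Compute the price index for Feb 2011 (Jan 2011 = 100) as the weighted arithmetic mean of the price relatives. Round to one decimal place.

87.8

timber: 31.1 × (252.46/346.71) = 31.1 × 0.728159 = 22.6457
rubber: 13.7 × (1.84/2.35) = 13.7 × 0.782979 = 10.7268
paper pulp: 19.3 × (770.95/899.04) = 19.3 × 0.857526 = 16.5502
cement: 6.5 × (9.93/7.78) = 6.5 × 1.276350 = 8.2963
glass: 29.4 × (6.63/6.58) = 29.4 × 1.007599 = 29.6234
Index = Σ wᵢ·(p₁ᵢ/p₀ᵢ) = 22.6457 + 10.7268 + 16.5502 + 8.2963 + 29.6234 = 87.8425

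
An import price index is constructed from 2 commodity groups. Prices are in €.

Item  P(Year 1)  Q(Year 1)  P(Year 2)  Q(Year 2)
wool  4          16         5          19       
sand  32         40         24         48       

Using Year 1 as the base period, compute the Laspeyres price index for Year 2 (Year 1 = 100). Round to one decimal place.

77.4

Laspeyres price index uses base-period quantities as weights.
ΣP(Year 2)·Q(Year 1) = 5×16 + 24×40 = 80 + 960 = 1040
ΣP(Year 1)·Q(Year 1) = 4×16 + 32×40 = 64 + 1280 = 1344
Index = 1040 / 1344 × 100 = 77.3810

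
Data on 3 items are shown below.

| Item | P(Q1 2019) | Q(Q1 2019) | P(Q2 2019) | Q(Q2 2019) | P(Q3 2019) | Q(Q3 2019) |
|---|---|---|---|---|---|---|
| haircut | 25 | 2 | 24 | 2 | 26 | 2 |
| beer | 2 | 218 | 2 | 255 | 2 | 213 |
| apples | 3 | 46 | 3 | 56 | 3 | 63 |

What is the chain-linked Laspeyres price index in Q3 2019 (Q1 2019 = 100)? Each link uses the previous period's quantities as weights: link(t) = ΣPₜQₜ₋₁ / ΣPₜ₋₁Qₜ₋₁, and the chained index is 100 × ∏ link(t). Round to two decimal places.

Link Q1 2019→Q2 2019:
ΣP(Q2 2019)Q(Q1 2019) = 24×2 + 2×218 + 3×46 = 48 + 436 + 138 = 622
ΣP(Q1 2019)Q(Q1 2019) = 25×2 + 2×218 + 3×46 = 50 + 436 + 138 = 624
link = 622/624 = 0.996795
Link Q2 2019→Q3 2019:
ΣP(Q3 2019)Q(Q2 2019) = 26×2 + 2×255 + 3×56 = 52 + 510 + 168 = 730
ΣP(Q2 2019)Q(Q2 2019) = 24×2 + 2×255 + 3×56 = 48 + 510 + 168 = 726
link = 730/726 = 1.005510
Chained index = 100 × 0.996795 × 1.005510 = 100.2287

100.23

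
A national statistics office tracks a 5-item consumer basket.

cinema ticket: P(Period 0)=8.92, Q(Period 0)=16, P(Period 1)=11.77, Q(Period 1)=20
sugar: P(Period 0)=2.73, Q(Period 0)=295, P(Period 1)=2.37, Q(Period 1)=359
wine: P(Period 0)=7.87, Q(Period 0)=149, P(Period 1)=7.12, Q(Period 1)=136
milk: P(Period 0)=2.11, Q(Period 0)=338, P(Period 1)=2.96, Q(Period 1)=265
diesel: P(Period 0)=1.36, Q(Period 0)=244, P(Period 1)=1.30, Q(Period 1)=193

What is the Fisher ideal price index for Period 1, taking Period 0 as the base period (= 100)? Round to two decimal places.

Laspeyres component (base-period weights):
ΣP(Period 1)Q(Period 0) = 11.77×16 + 2.37×295 + 7.12×149 + 2.96×338 + 1.30×244 = 188.32 + 699.15 + 1060.88 + 1000.48 + 317.2 = 3266.03
ΣP(Period 0)Q(Period 0) = 8.92×16 + 2.73×295 + 7.87×149 + 2.11×338 + 1.36×244 = 142.72 + 805.35 + 1172.63 + 713.18 + 331.84 = 3165.72
L = 3266.03 / 3165.72 × 100 = 103.1686
Paasche component (current-period weights):
ΣP(Period 1)Q(Period 1) = 11.77×20 + 2.37×359 + 7.12×136 + 2.96×265 + 1.30×193 = 235.4 + 850.83 + 968.32 + 784.4 + 250.9 = 3089.85
ΣP(Period 0)Q(Period 1) = 8.92×20 + 2.73×359 + 7.87×136 + 2.11×265 + 1.36×193 = 178.4 + 980.07 + 1070.32 + 559.15 + 262.48 = 3050.42
P = 3089.85 / 3050.42 × 100 = 101.2926
Fisher = √(L × P) = √(103.1686 × 101.2926) = 102.2263

102.23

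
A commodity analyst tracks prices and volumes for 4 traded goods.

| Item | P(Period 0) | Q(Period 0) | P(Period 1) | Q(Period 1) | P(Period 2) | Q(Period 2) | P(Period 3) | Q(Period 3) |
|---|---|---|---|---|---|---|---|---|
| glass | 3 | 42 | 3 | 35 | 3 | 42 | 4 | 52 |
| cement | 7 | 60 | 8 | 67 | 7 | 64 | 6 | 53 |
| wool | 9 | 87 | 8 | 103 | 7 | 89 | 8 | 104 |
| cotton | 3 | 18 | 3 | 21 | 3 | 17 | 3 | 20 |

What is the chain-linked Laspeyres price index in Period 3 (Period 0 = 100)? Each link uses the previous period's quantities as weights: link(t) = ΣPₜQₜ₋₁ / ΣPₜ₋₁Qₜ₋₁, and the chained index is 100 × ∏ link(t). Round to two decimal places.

91.82

Link Period 0→Period 1:
ΣP(Period 1)Q(Period 0) = 3×42 + 8×60 + 8×87 + 3×18 = 126 + 480 + 696 + 54 = 1356
ΣP(Period 0)Q(Period 0) = 3×42 + 7×60 + 9×87 + 3×18 = 126 + 420 + 783 + 54 = 1383
link = 1356/1383 = 0.980477
Link Period 1→Period 2:
ΣP(Period 2)Q(Period 1) = 3×35 + 7×67 + 7×103 + 3×21 = 105 + 469 + 721 + 63 = 1358
ΣP(Period 1)Q(Period 1) = 3×35 + 8×67 + 8×103 + 3×21 = 105 + 536 + 824 + 63 = 1528
link = 1358/1528 = 0.888743
Link Period 2→Period 3:
ΣP(Period 3)Q(Period 2) = 4×42 + 6×64 + 8×89 + 3×17 = 168 + 384 + 712 + 51 = 1315
ΣP(Period 2)Q(Period 2) = 3×42 + 7×64 + 7×89 + 3×17 = 126 + 448 + 623 + 51 = 1248
link = 1315/1248 = 1.053686
Chained index = 100 × 0.980477 × 0.888743 × 1.053686 = 91.8174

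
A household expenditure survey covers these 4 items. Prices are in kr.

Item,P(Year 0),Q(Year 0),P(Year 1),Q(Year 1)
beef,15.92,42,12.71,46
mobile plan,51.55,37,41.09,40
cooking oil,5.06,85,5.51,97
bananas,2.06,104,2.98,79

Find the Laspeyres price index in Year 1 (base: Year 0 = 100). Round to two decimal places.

87.95

Laspeyres price index uses base-period quantities as weights.
ΣP(Year 1)·Q(Year 0) = 12.71×42 + 41.09×37 + 5.51×85 + 2.98×104 = 533.82 + 1520.33 + 468.35 + 309.92 = 2832.42
ΣP(Year 0)·Q(Year 0) = 15.92×42 + 51.55×37 + 5.06×85 + 2.06×104 = 668.64 + 1907.35 + 430.1 + 214.24 = 3220.33
Index = 2832.42 / 3220.33 × 100 = 87.9543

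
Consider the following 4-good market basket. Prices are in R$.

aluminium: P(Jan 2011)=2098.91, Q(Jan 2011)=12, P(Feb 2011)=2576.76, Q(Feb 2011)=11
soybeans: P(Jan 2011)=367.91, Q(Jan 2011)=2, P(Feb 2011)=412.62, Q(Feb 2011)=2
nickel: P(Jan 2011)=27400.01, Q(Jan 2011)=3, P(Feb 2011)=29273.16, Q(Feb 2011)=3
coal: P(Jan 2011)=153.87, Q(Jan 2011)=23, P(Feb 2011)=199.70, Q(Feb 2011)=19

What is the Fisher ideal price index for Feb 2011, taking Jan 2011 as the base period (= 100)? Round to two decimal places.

Laspeyres component (base-period weights):
ΣP(Feb 2011)Q(Jan 2011) = 2576.76×12 + 412.62×2 + 29273.16×3 + 199.70×23 = 30921.12 + 825.24 + 87819.48 + 4593.1 = 124158.94
ΣP(Jan 2011)Q(Jan 2011) = 2098.91×12 + 367.91×2 + 27400.01×3 + 153.87×23 = 25186.92 + 735.82 + 82200.03 + 3539.01 = 111661.78
L = 124158.94 / 111661.78 × 100 = 111.1920
Paasche component (current-period weights):
ΣP(Feb 2011)Q(Feb 2011) = 2576.76×11 + 412.62×2 + 29273.16×3 + 199.70×19 = 28344.36 + 825.24 + 87819.48 + 3794.3 = 120783.38
ΣP(Jan 2011)Q(Feb 2011) = 2098.91×11 + 367.91×2 + 27400.01×3 + 153.87×19 = 23088.01 + 735.82 + 82200.03 + 2923.53 = 108947.39
P = 120783.38 / 108947.39 × 100 = 110.8640
Fisher = √(L × P) = √(111.1920 × 110.8640) = 111.0278

111.03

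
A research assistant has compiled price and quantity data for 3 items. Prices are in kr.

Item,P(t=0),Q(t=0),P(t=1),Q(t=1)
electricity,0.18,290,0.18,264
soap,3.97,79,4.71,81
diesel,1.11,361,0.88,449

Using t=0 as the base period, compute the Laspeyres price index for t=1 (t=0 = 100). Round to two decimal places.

96.79

Laspeyres price index uses base-period quantities as weights.
ΣP(t=1)·Q(t=0) = 0.18×290 + 4.71×79 + 0.88×361 = 52.2 + 372.09 + 317.68 = 741.97
ΣP(t=0)·Q(t=0) = 0.18×290 + 3.97×79 + 1.11×361 = 52.2 + 313.63 + 400.71 = 766.54
Index = 741.97 / 766.54 × 100 = 96.7947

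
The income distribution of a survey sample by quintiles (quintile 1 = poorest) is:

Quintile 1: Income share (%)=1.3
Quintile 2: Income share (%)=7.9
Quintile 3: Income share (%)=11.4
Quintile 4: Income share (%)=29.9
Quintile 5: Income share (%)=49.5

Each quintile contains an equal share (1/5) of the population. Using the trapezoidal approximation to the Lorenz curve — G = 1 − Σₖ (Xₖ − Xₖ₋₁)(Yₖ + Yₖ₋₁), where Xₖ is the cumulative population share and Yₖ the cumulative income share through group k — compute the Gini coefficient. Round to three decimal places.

Cumulative income shares Yₖ: 0.0130, 0.0920, 0.2060, 0.5050, 1.0000
Σ (Xₖ−Xₖ₋₁)(Yₖ+Yₖ₋₁) = (1/5)(0.0130+0.0000) + (1/5)(0.0920+0.0130) + (1/5)(0.2060+0.0920) + (1/5)(0.5050+0.2060) + (1/5)(1.0000+0.5050)
  = 0.0026 + 0.0210 + 0.0596 + 0.1422 + 0.3010 = 0.5264
G = 1 − 0.5264 = 0.4736

0.474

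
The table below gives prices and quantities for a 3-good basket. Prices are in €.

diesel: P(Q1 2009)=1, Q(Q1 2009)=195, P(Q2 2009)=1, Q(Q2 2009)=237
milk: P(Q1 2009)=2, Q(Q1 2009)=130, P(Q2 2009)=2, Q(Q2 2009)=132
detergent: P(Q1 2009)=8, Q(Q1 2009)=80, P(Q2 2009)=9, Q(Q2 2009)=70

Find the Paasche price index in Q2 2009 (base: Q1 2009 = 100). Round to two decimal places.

106.60

Paasche price index uses current-period quantities as weights.
ΣP(Q2 2009)·Q(Q2 2009) = 1×237 + 2×132 + 9×70 = 237 + 264 + 630 = 1131
ΣP(Q1 2009)·Q(Q2 2009) = 1×237 + 2×132 + 8×70 = 237 + 264 + 560 = 1061
Index = 1131 / 1061 × 100 = 106.5975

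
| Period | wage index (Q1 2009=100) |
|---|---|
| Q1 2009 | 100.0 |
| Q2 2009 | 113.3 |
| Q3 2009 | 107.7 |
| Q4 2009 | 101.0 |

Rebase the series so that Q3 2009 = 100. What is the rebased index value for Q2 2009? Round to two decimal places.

105.20

Rebased(Q2 2009) = 113.3 / 107.7 × 100 = 105.1996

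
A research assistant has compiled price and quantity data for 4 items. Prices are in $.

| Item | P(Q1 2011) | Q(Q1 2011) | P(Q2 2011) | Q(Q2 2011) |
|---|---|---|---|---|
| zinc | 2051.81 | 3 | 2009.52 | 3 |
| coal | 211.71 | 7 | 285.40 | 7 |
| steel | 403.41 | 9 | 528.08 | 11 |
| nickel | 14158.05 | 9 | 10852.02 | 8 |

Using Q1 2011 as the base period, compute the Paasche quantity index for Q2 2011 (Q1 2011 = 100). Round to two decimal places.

91.13

Paasche quantity index uses current-period prices as weights.
ΣP(Q2 2011)·Q(Q2 2011) = 2009.52×3 + 285.40×7 + 528.08×11 + 10852.02×8 = 6028.56 + 1997.8 + 5808.88 + 86816.16 = 100651.4
ΣP(Q2 2011)·Q(Q1 2011) = 2009.52×3 + 285.40×7 + 528.08×9 + 10852.02×9 = 6028.56 + 1997.8 + 4752.72 + 97668.18 = 110447.26
Index = 100651.4 / 110447.26 × 100 = 91.1307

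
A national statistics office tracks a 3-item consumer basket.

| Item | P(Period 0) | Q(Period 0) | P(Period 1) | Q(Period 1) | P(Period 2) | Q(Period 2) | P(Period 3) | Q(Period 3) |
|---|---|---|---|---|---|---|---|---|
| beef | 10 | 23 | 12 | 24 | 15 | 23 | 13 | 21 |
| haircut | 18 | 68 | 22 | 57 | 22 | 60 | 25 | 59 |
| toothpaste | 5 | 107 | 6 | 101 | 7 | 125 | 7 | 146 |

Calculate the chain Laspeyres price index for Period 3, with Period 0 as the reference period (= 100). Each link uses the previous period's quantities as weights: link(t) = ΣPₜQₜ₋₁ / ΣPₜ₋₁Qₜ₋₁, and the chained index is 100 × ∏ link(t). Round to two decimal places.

Link Period 0→Period 1:
ΣP(Period 1)Q(Period 0) = 12×23 + 22×68 + 6×107 = 276 + 1496 + 642 = 2414
ΣP(Period 0)Q(Period 0) = 10×23 + 18×68 + 5×107 = 230 + 1224 + 535 = 1989
link = 2414/1989 = 1.213675
Link Period 1→Period 2:
ΣP(Period 2)Q(Period 1) = 15×24 + 22×57 + 7×101 = 360 + 1254 + 707 = 2321
ΣP(Period 1)Q(Period 1) = 12×24 + 22×57 + 6×101 = 288 + 1254 + 606 = 2148
link = 2321/2148 = 1.080540
Link Period 2→Period 3:
ΣP(Period 3)Q(Period 2) = 13×23 + 25×60 + 7×125 = 299 + 1500 + 875 = 2674
ΣP(Period 2)Q(Period 2) = 15×23 + 22×60 + 7×125 = 345 + 1320 + 875 = 2540
link = 2674/2540 = 1.052756
Chained index = 100 × 1.213675 × 1.080540 × 1.052756 = 138.0610

138.06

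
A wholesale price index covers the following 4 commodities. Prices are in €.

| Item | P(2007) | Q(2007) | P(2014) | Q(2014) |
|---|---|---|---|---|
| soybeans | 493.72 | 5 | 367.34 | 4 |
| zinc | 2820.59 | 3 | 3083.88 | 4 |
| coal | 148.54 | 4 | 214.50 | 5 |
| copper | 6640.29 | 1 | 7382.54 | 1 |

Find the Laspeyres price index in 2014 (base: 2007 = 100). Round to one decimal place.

106.4

Laspeyres price index uses base-period quantities as weights.
ΣP(2014)·Q(2007) = 367.34×5 + 3083.88×3 + 214.50×4 + 7382.54×1 = 1836.7 + 9251.64 + 858 + 7382.54 = 19328.88
ΣP(2007)·Q(2007) = 493.72×5 + 2820.59×3 + 148.54×4 + 6640.29×1 = 2468.6 + 8461.77 + 594.16 + 6640.29 = 18164.82
Index = 19328.88 / 18164.82 × 100 = 106.4083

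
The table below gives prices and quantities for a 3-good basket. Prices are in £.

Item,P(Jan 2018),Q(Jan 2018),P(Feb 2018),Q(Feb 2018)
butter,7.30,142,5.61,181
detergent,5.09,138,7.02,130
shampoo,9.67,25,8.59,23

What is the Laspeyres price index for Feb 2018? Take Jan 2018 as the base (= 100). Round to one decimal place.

Laspeyres price index uses base-period quantities as weights.
ΣP(Feb 2018)·Q(Jan 2018) = 5.61×142 + 7.02×138 + 8.59×25 = 796.62 + 968.76 + 214.75 = 1980.13
ΣP(Jan 2018)·Q(Jan 2018) = 7.30×142 + 5.09×138 + 9.67×25 = 1036.6 + 702.42 + 241.75 = 1980.77
Index = 1980.13 / 1980.77 × 100 = 99.9677

100.0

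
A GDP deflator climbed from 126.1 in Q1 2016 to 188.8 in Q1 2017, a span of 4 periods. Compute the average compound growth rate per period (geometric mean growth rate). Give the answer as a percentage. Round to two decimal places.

Growth factor = (188.8/126.1)^(1/4) = (1.497224)^(1/4) = 1.106170
Growth rate = 1.106170 − 1 = 0.106170 = 10.6170%

10.62%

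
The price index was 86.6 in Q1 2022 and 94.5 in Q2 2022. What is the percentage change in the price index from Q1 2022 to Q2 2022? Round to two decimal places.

9.12%

Change = (94.5 − 86.6) / 86.6 × 100
       = 7.9 / 86.6 × 100 = 9.1224%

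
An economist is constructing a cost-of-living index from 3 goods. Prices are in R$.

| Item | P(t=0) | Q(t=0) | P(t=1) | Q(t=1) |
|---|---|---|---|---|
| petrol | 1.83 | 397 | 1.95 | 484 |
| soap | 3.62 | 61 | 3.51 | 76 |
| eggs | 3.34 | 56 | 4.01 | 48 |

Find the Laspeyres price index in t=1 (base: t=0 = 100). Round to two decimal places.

Laspeyres price index uses base-period quantities as weights.
ΣP(t=1)·Q(t=0) = 1.95×397 + 3.51×61 + 4.01×56 = 774.15 + 214.11 + 224.56 = 1212.82
ΣP(t=0)·Q(t=0) = 1.83×397 + 3.62×61 + 3.34×56 = 726.51 + 220.82 + 187.04 = 1134.37
Index = 1212.82 / 1134.37 × 100 = 106.9157

106.92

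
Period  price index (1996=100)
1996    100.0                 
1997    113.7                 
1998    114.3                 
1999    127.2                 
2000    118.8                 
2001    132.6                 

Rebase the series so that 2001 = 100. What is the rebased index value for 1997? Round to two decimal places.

Rebased(1997) = 113.7 / 132.6 × 100 = 85.7466

85.75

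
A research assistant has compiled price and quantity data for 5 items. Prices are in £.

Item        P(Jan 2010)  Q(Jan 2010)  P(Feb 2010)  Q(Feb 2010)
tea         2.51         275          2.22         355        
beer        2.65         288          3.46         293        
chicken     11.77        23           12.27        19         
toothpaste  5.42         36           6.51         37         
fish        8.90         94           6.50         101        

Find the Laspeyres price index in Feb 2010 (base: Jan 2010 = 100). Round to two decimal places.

99.23

Laspeyres price index uses base-period quantities as weights.
ΣP(Feb 2010)·Q(Jan 2010) = 2.22×275 + 3.46×288 + 12.27×23 + 6.51×36 + 6.50×94 = 610.5 + 996.48 + 282.21 + 234.36 + 611 = 2734.55
ΣP(Jan 2010)·Q(Jan 2010) = 2.51×275 + 2.65×288 + 11.77×23 + 5.42×36 + 8.90×94 = 690.25 + 763.2 + 270.71 + 195.12 + 836.6 = 2755.88
Index = 2734.55 / 2755.88 × 100 = 99.2260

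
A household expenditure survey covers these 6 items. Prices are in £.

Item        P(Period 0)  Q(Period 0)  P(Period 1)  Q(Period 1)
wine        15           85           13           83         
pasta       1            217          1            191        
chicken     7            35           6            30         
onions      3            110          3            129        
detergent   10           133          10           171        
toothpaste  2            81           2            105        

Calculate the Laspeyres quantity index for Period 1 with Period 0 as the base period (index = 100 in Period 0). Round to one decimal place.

Laspeyres quantity index uses base-period prices as weights.
ΣP(Period 0)·Q(Period 1) = 15×83 + 1×191 + 7×30 + 3×129 + 10×171 + 2×105 = 1245 + 191 + 210 + 387 + 1710 + 210 = 3953
ΣP(Period 0)·Q(Period 0) = 15×85 + 1×217 + 7×35 + 3×110 + 10×133 + 2×81 = 1275 + 217 + 245 + 330 + 1330 + 162 = 3559
Index = 3953 / 3559 × 100 = 111.0705

111.1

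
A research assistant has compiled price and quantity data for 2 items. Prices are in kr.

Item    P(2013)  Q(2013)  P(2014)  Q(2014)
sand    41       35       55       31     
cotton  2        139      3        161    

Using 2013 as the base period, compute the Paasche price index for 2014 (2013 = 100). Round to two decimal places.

137.35

Paasche price index uses current-period quantities as weights.
ΣP(2014)·Q(2014) = 55×31 + 3×161 = 1705 + 483 = 2188
ΣP(2013)·Q(2014) = 41×31 + 2×161 = 1271 + 322 = 1593
Index = 2188 / 1593 × 100 = 137.3509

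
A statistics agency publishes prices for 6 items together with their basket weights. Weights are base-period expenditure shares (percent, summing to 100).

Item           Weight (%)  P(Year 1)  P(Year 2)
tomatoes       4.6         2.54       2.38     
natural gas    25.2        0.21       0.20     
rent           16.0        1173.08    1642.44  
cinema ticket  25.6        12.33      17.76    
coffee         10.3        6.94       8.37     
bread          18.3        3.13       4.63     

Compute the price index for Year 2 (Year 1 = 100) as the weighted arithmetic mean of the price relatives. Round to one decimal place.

tomatoes: 4.6 × (2.38/2.54) = 4.6 × 0.937008 = 4.3102
natural gas: 25.2 × (0.20/0.21) = 25.2 × 0.952381 = 24.0000
rent: 16.0 × (1642.44/1173.08) = 16.0 × 1.400109 = 22.4017
cinema ticket: 25.6 × (17.76/12.33) = 25.6 × 1.440389 = 36.8740
coffee: 10.3 × (8.37/6.94) = 10.3 × 1.206052 = 12.4223
bread: 18.3 × (4.63/3.13) = 18.3 × 1.479233 = 27.0700
Index = Σ wᵢ·(p₁ᵢ/p₀ᵢ) = 4.3102 + 24.0000 + 22.4017 + 36.8740 + 12.4223 + 27.0700 = 127.0783

127.1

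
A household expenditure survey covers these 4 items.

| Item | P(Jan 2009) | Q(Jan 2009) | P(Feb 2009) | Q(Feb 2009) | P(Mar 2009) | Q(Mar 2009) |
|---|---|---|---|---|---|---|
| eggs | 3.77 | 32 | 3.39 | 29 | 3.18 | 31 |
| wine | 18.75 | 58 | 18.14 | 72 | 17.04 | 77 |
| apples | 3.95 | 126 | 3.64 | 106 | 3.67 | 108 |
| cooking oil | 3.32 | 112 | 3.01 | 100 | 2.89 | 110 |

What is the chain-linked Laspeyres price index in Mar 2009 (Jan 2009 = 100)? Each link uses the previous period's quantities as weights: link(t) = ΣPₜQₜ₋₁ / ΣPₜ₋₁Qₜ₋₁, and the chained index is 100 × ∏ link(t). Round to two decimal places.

Link Jan 2009→Feb 2009:
ΣP(Feb 2009)Q(Jan 2009) = 3.39×32 + 18.14×58 + 3.64×126 + 3.01×112 = 108.48 + 1052.12 + 458.64 + 337.12 = 1956.36
ΣP(Jan 2009)Q(Jan 2009) = 3.77×32 + 18.75×58 + 3.95×126 + 3.32×112 = 120.64 + 1087.5 + 497.7 + 371.84 = 2077.68
link = 1956.36/2077.68 = 0.941608
Link Feb 2009→Mar 2009:
ΣP(Mar 2009)Q(Feb 2009) = 3.18×29 + 17.04×72 + 3.67×106 + 2.89×100 = 92.22 + 1226.88 + 389.02 + 289 = 1997.12
ΣP(Feb 2009)Q(Feb 2009) = 3.39×29 + 18.14×72 + 3.64×106 + 3.01×100 = 98.31 + 1306.08 + 385.84 + 301 = 2091.23
link = 1997.12/2091.23 = 0.954998
Chained index = 100 × 0.941608 × 0.954998 = 89.9233

89.92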